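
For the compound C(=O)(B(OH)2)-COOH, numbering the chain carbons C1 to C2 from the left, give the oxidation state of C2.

+3

Bonds to more-electronegative neighbours contribute +1 each, bonds to H or metals contribute −1 each, and C–C bonds contribute 0.
C2 has one bond to C (0), a double bond to O (2×+1 = +2), one bond to O (+1).
Oxidation state = 0 + 2 + 1 = +3.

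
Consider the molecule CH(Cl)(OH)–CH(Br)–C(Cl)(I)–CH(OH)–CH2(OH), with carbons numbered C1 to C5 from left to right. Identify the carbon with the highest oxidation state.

C3

Tallying each carbon's bonds:
C1: 1C, 1H, 1O, 1Cl → 0 − 1 + 1 + 1 = +1
C2: 2C, 1H, 1Br → 0 − 1 + 1 = 0
C3: 2C, 1Cl, 1I → 0 + 1 + 1 = +2
C4: 2C, 1H, 1O → 0 − 1 + 1 = 0
C5: 1C, 2H, 1O → 0 − 2 + 1 = -1
The most oxidised carbon is C3 at +2.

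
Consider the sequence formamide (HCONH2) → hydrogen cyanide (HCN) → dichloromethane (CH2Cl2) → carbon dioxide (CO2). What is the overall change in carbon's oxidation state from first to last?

Carbon oxidation states along the series — formamide: +2, hydrogen cyanide: +2, dichloromethane: 0, carbon dioxide: +4.
Net change = +4 − (+2) = +2.

+2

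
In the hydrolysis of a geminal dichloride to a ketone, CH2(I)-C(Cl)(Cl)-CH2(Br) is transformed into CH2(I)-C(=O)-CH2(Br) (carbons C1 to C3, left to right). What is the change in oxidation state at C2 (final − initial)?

Before: C2 has 2 bonds to C, 2 bonds to Cl → oxidation state +2.
After: C2 has 2 bonds to C, 2 bonds to O → oxidation state +2.
Δ = +2 − (+2) = 0, so no net redox change at C2.

0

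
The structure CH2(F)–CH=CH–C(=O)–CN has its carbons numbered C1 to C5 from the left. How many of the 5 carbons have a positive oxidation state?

Tallying each carbon's bonds:
C1: 1C, 2H, 1F → 0 − 2 + 1 = -1
C2: 3C, 1H → 0 − 1 = -1
C3: 3C, 1H → 0 − 1 = -1
C4: 2C, 2O → 0 + 2 = +2
C5: 1C, 3N → 0 + 3 = +3
2 carbons (C4, C5) meet the condition.

2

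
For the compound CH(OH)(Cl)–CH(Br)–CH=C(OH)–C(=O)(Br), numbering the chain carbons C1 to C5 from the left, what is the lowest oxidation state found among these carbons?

Each bond to a more electronegative atom (O, N, halogen) counts +1, each bond to a less electronegative atom (H, metal, B, Si) counts −1, and each C–C bond counts 0. Tallying each carbon:
C1: 1C, 1H, 1O, 1Cl → 0 − 1 + 1 + 1 = +1
C2: 2C, 1H, 1Br → 0 − 1 + 1 = 0
C3: 3C, 1H → 0 − 1 = -1
C4: 3C, 1O → 0 + 1 = +1
C5: 1C, 2O, 1Br → 0 + 2 + 1 = +3
The lowest value is -1.

-1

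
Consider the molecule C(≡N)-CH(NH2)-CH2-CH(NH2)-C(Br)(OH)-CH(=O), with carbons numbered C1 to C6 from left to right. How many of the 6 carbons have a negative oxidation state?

Count +1 for every bond to an atom more electronegative than carbon and −1 for every bond to one less electronegative; C–C bonds are 0. Tallying each carbon:
C1: 1C, 3N → 0 + 3 = +3
C2: 2C, 1H, 1N → 0 − 1 + 1 = 0
C3: 2C, 2H → 0 − 2 = -2
C4: 2C, 1H, 1N → 0 − 1 + 1 = 0
C5: 2C, 1O, 1Br → 0 + 1 + 1 = +2
C6: 1C, 1H, 2O → 0 − 1 + 2 = +1
1 carbon (C3) meets the condition.

1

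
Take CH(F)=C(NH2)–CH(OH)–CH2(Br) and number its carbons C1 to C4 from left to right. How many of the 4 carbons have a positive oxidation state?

1

Assign +1 per bond to O/N/halogen, −1 per bond to H or an electropositive element, and 0 per bond to carbon. Tallying each carbon:
C1: 2C, 1H, 1F → 0 − 1 + 1 = 0
C2: 3C, 1N → 0 + 1 = +1
C3: 2C, 1H, 1O → 0 − 1 + 1 = 0
C4: 1C, 2H, 1Br → 0 − 2 + 1 = -1
1 carbon (C2) meets the condition.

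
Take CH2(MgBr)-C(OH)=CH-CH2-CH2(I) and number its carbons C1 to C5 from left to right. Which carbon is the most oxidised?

C2

Tallying each carbon's bonds:
C1: 1C, 2H, 1Mg → 0 − 2 − 1 = -3
C2: 3C, 1O → 0 + 1 = +1
C3: 3C, 1H → 0 − 1 = -1
C4: 2C, 2H → 0 − 2 = -2
C5: 1C, 2H, 1I → 0 − 2 + 1 = -1
The most oxidised carbon is C2 at +1.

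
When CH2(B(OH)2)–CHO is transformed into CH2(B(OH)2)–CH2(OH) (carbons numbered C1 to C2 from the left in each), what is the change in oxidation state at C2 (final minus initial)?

-2

Before: C2 has 1 bond to C, 1 bond to H, 2 bonds to O → oxidation state +1.
After: C2 has 1 bond to C, 2 bonds to H, 1 bond to O → oxidation state -1.
Δ = -1 − (+1) = -2, so this is a reduction at C2.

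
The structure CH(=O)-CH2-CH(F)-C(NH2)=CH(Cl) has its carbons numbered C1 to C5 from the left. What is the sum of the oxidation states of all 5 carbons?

0

Assign +1 per bond to O/N/halogen, −1 per bond to H or an electropositive element, and 0 per bond to carbon. Tallying each carbon:
C1: 1C, 1H, 2O → 0 − 1 + 2 = +1
C2: 2C, 2H → 0 − 2 = -2
C3: 2C, 1H, 1F → 0 − 1 + 1 = 0
C4: 3C, 1N → 0 + 1 = +1
C5: 2C, 1H, 1Cl → 0 − 1 + 1 = 0
Sum = +1 − 2 + 0 + 1 + 0 = 0.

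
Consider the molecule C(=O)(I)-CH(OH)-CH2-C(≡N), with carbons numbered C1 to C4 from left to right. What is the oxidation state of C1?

C1 has one bond to C (0), a double bond to O (2×+1 = +2), one bond to I (+1).
Oxidation state = 0 + 2 + 1 = +3.

+3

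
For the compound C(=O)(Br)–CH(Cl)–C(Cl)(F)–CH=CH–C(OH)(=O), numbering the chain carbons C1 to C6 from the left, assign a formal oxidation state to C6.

C6 has one bond to C (0), one bond to O (+1), a double bond to O (2×+1 = +2).
Oxidation state = 0 + 1 + 2 = +3.

+3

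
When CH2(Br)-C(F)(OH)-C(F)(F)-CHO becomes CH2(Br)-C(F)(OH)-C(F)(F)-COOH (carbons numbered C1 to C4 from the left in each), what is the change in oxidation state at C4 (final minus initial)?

Before: C4 has 1 bond to C, 1 bond to H, 2 bonds to O → oxidation state +1.
After: C4 has 1 bond to C, 3 bonds to O → oxidation state +3.
Δ = +3 − (+1) = +2, so this is an oxidation at C4.

+2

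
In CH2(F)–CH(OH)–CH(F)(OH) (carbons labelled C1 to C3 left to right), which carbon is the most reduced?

Tallying each carbon's bonds:
C1: 1C, 2H, 1F → 0 − 2 + 1 = -1
C2: 2C, 1H, 1O → 0 − 1 + 1 = 0
C3: 1C, 1H, 1O, 1F → 0 − 1 + 1 + 1 = +1
The most reduced carbon is C1 at -1.

C1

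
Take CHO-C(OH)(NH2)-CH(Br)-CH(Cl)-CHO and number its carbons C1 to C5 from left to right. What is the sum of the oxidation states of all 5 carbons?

+4

Bonds to more-electronegative neighbours contribute +1 each, bonds to H or metals contribute −1 each, and C–C bonds contribute 0. Tallying each carbon:
C1: 1C, 1H, 2O → 0 − 1 + 2 = +1
C2: 2C, 1O, 1N → 0 + 1 + 1 = +2
C3: 2C, 1H, 1Br → 0 − 1 + 1 = 0
C4: 2C, 1H, 1Cl → 0 − 1 + 1 = 0
C5: 1C, 1H, 2O → 0 − 1 + 2 = +1
Sum = +1 + 2 + 0 + 0 + 1 = +4.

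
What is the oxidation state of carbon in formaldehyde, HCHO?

0

Count +1 for every bond to an atom more electronegative than carbon and −1 for every bond to one less electronegative; C–C bonds are 0.
The carbon has one bond to H (-1), one bond to H (-1), a double bond to O (2×+1 = +2).
Oxidation state = -1 − 1 + 2 = 0.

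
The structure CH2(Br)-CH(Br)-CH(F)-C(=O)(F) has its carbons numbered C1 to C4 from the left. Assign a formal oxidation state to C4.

C4 has one bond to C (0), a double bond to O (2×+1 = +2), one bond to F (+1).
Oxidation state = 0 + 2 + 1 = +3.

+3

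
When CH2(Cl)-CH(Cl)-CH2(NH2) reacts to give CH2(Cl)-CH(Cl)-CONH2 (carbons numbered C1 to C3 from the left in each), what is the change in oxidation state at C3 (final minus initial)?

Before: C3 has 1 bond to C, 2 bonds to H, 1 bond to N → oxidation state -1.
After: C3 has 1 bond to C, 2 bonds to O, 1 bond to N → oxidation state +3.
Δ = +3 − (-1) = +4, so this is an oxidation at C3.

+4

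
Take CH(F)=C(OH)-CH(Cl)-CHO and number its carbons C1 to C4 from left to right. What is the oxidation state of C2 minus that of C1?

+1

C2: 3C, 1O → 0 + 1 = +1
C1: 2C, 1H, 1F → 0 − 1 + 1 = 0
Difference: +1 − (0) = +1.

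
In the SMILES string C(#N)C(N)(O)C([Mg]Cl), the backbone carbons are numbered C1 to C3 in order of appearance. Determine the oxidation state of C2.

Count +1 for every bond to an atom more electronegative than carbon and −1 for every bond to one less electronegative; C–C bonds are 0.
C2 has one bond to C (0), one bond to C (0), one bond to N (+1), one bond to O (+1).
Oxidation state = 0 + 0 + 1 + 1 = +2.

+2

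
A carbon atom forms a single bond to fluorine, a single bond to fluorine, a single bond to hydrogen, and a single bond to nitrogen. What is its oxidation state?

+2

The carbon has one bond to H (-1), one bond to F (+1), one bond to N (+1), one bond to F (+1).
Oxidation state = -1 + 1 + 1 + 1 = +2.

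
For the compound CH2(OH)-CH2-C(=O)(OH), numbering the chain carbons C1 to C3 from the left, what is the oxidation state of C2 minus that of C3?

C2: 2C, 2H → 0 − 2 = -2
C3: 1C, 3O → 0 + 3 = +3
Difference: -2 − (+3) = -5.

-5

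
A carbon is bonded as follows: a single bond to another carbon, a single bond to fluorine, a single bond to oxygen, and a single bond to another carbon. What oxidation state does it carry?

+2

The carbon has one bond to C (0), one bond to C (0), one bond to F (+1), one bond to O (+1).
Oxidation state = 0 + 0 + 1 + 1 = +2.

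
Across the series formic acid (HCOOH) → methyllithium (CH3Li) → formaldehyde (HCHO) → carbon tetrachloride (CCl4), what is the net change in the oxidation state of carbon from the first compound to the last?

+2

Carbon oxidation states along the series — formic acid: +2, methyllithium: -4, formaldehyde: 0, carbon tetrachloride: +4.
Net change = +4 − (+2) = +2.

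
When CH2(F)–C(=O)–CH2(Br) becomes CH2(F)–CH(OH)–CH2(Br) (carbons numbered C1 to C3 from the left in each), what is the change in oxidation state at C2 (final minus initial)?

Before: C2 has 2 bonds to C, 2 bonds to O → oxidation state +2.
After: C2 has 2 bonds to C, 1 bond to H, 1 bond to O → oxidation state 0.
Δ = 0 − (+2) = -2, so this is a reduction at C2.

-2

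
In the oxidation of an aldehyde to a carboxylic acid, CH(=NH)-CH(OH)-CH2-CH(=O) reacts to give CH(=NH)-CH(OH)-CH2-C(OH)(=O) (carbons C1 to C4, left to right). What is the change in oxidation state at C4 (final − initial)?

Before: C4 has 1 bond to C, 1 bond to H, 2 bonds to O → oxidation state +1.
After: C4 has 1 bond to C, 3 bonds to O → oxidation state +3.
Δ = +3 − (+1) = +2, so this is an oxidation at C4.

+2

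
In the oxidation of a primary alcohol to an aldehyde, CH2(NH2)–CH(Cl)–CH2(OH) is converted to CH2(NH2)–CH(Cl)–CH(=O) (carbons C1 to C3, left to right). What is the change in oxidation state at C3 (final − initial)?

Before: C3 has 1 bond to C, 2 bonds to H, 1 bond to O → oxidation state -1.
After: C3 has 1 bond to C, 1 bond to H, 2 bonds to O → oxidation state +1.
Δ = +1 − (-1) = +2, so this is an oxidation at C3.

+2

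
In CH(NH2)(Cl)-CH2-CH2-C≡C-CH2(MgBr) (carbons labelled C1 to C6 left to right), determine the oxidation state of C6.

-3

C6 has one bond to C (0), one bond to Mg (-1), one bond to H (-1), one bond to H (-1).
Oxidation state = 0 − 1 − 1 − 1 = -3.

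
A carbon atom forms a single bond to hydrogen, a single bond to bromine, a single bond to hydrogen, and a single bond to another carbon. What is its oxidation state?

-1

Each bond to a more electronegative atom (O, N, halogen) counts +1, each bond to a less electronegative atom (H, metal, B, Si) counts −1, and each C–C bond counts 0.
The carbon has one bond to C (0), one bond to Br (+1), one bond to H (-1), one bond to H (-1).
Oxidation state = 0 + 1 − 1 − 1 = -1.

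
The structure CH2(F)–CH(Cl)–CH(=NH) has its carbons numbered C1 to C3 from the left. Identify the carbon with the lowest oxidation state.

C1

Tallying each carbon's bonds:
C1: 1C, 2H, 1F → 0 − 2 + 1 = -1
C2: 2C, 1H, 1Cl → 0 − 1 + 1 = 0
C3: 1C, 1H, 2N → 0 − 1 + 2 = +1
The most reduced carbon is C1 at -1.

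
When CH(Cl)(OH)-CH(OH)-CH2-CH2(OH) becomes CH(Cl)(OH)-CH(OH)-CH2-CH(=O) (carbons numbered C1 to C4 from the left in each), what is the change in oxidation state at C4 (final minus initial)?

+2

Before: C4 has 1 bond to C, 2 bonds to H, 1 bond to O → oxidation state -1.
After: C4 has 1 bond to C, 1 bond to H, 2 bonds to O → oxidation state +1.
Δ = +1 − (-1) = +2, so this is an oxidation at C4.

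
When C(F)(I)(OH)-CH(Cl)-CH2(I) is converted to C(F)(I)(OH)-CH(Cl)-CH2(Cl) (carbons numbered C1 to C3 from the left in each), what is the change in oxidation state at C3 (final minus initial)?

Before: C3 has 1 bond to C, 2 bonds to H, 1 bond to I → oxidation state -1.
After: C3 has 1 bond to C, 2 bonds to H, 1 bond to Cl → oxidation state -1.
Δ = -1 − (-1) = 0, so no net redox change at C3.

0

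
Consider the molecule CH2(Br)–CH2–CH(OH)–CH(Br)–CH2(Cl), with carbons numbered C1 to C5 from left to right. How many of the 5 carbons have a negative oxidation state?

Count +1 for every bond to an atom more electronegative than carbon and −1 for every bond to one less electronegative; C–C bonds are 0. Tallying each carbon:
C1: 1C, 2H, 1Br → 0 − 2 + 1 = -1
C2: 2C, 2H → 0 − 2 = -2
C3: 2C, 1H, 1O → 0 − 1 + 1 = 0
C4: 2C, 1H, 1Br → 0 − 1 + 1 = 0
C5: 1C, 2H, 1Cl → 0 − 2 + 1 = -1
3 carbons (C1, C2, C5) meet the condition.

3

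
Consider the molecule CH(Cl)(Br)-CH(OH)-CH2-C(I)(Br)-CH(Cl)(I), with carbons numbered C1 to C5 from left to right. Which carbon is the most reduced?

C3

Tallying each carbon's bonds:
C1: 1C, 1H, 1Cl, 1Br → 0 − 1 + 1 + 1 = +1
C2: 2C, 1H, 1O → 0 − 1 + 1 = 0
C3: 2C, 2H → 0 − 2 = -2
C4: 2C, 1Br, 1I → 0 + 1 + 1 = +2
C5: 1C, 1H, 1Cl, 1I → 0 − 1 + 1 + 1 = +1
The most reduced carbon is C3 at -2.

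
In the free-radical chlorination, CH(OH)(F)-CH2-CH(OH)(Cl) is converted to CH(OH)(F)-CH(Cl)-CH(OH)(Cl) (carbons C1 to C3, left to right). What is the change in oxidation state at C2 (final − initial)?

+2

Before: C2 has 2 bonds to C, 2 bonds to H → oxidation state -2.
After: C2 has 2 bonds to C, 1 bond to H, 1 bond to Cl → oxidation state 0.
Δ = 0 − (-2) = +2, so this is an oxidation at C2.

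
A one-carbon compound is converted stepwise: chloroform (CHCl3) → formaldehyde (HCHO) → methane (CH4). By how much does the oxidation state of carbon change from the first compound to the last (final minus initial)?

-6

Carbon oxidation states along the series — chloroform: +2, formaldehyde: 0, methane: -4.
Net change = -4 − (+2) = -6.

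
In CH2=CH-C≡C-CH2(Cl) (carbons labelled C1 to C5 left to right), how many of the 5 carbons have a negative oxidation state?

Each bond to a more electronegative atom (O, N, halogen) counts +1, each bond to a less electronegative atom (H, metal, B, Si) counts −1, and each C–C bond counts 0. Tallying each carbon:
C1: 2C, 2H → 0 − 2 = -2
C2: 3C, 1H → 0 − 1 = -1
C3: 4C → 0 = 0
C4: 4C → 0 = 0
C5: 1C, 2H, 1Cl → 0 − 2 + 1 = -1
3 carbons (C1, C2, C5) meet the condition.

3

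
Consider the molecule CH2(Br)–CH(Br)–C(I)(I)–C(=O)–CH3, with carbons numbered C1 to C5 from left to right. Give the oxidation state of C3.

Count +1 for every bond to an atom more electronegative than carbon and −1 for every bond to one less electronegative; C–C bonds are 0.
C3 has one bond to C (0), one bond to C (0), one bond to I (+1), one bond to I (+1).
Oxidation state = 0 + 0 + 1 + 1 = +2.

+2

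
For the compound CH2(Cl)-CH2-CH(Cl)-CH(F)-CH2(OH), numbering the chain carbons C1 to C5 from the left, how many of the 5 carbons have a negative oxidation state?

Assign +1 per bond to O/N/halogen, −1 per bond to H or an electropositive element, and 0 per bond to carbon. Tallying each carbon:
C1: 1C, 2H, 1Cl → 0 − 2 + 1 = -1
C2: 2C, 2H → 0 − 2 = -2
C3: 2C, 1H, 1Cl → 0 − 1 + 1 = 0
C4: 2C, 1H, 1F → 0 − 1 + 1 = 0
C5: 1C, 2H, 1O → 0 − 2 + 1 = -1
3 carbons (C1, C2, C5) meet the condition.

3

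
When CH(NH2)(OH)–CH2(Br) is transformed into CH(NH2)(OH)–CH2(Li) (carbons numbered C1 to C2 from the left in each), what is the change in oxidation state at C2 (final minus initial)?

-2

Before: C2 has 1 bond to C, 2 bonds to H, 1 bond to Br → oxidation state -1.
After: C2 has 1 bond to C, 2 bonds to H, 1 bond to Li → oxidation state -3.
Δ = -3 − (-1) = -2, so this is a reduction at C2.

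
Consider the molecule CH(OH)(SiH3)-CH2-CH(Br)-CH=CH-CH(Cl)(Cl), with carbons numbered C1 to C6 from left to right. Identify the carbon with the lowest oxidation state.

C2

Assign +1 per bond to O/N/halogen, −1 per bond to H or an electropositive element, and 0 per bond to carbon. Tallying each carbon:
C1: 1C, 1H, 1O, 1Si → 0 − 1 + 1 − 1 = -1
C2: 2C, 2H → 0 − 2 = -2
C3: 2C, 1H, 1Br → 0 − 1 + 1 = 0
C4: 3C, 1H → 0 − 1 = -1
C5: 3C, 1H → 0 − 1 = -1
C6: 1C, 1H, 2Cl → 0 − 1 + 2 = +1
The most reduced carbon is C2 at -2.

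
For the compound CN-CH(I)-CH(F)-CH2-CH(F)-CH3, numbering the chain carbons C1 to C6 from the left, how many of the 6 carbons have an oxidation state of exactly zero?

Tallying each carbon's bonds:
C1: 1C, 3N → 0 + 3 = +3
C2: 2C, 1H, 1I → 0 − 1 + 1 = 0
C3: 2C, 1H, 1F → 0 − 1 + 1 = 0
C4: 2C, 2H → 0 − 2 = -2
C5: 2C, 1H, 1F → 0 − 1 + 1 = 0
C6: 1C, 3H → 0 − 3 = -3
3 carbons (C2, C3, C5) meet the condition.

3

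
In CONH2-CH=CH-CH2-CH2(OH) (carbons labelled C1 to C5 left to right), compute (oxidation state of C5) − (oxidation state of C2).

0

C5: 1C, 2H, 1O → 0 − 2 + 1 = -1
C2: 3C, 1H → 0 − 1 = -1
Difference: -1 − (-1) = 0.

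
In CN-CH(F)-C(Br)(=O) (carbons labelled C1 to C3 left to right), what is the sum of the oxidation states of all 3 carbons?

Assign +1 per bond to O/N/halogen, −1 per bond to H or an electropositive element, and 0 per bond to carbon. Tallying each carbon:
C1: 1C, 3N → 0 + 3 = +3
C2: 2C, 1H, 1F → 0 − 1 + 1 = 0
C3: 1C, 2O, 1Br → 0 + 2 + 1 = +3
Sum = +3 + 0 + 3 = +6.

+6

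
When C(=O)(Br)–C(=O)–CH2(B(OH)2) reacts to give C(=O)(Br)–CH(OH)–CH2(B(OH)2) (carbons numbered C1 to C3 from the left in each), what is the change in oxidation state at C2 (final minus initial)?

-2

Before: C2 has 2 bonds to C, 2 bonds to O → oxidation state +2.
After: C2 has 2 bonds to C, 1 bond to H, 1 bond to O → oxidation state 0.
Δ = 0 − (+2) = -2, so this is a reduction at C2.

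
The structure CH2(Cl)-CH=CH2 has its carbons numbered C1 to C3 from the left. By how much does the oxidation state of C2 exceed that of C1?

0

C2: 3C, 1H → 0 − 1 = -1
C1: 1C, 2H, 1Cl → 0 − 2 + 1 = -1
Difference: -1 − (-1) = 0.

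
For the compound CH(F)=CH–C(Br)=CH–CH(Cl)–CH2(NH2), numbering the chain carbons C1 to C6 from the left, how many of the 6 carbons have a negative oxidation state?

Tallying each carbon's bonds:
C1: 2C, 1H, 1F → 0 − 1 + 1 = 0
C2: 3C, 1H → 0 − 1 = -1
C3: 3C, 1Br → 0 + 1 = +1
C4: 3C, 1H → 0 − 1 = -1
C5: 2C, 1H, 1Cl → 0 − 1 + 1 = 0
C6: 1C, 2H, 1N → 0 − 2 + 1 = -1
3 carbons (C2, C4, C6) meet the condition.

3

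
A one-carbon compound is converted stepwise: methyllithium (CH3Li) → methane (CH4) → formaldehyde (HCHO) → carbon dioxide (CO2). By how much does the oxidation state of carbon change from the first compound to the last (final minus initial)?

Carbon oxidation states along the series — methyllithium: -4, methane: -4, formaldehyde: 0, carbon dioxide: +4.
Net change = +4 − (-4) = +8.

+8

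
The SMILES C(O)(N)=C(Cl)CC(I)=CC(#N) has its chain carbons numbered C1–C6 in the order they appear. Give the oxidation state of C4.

+1

Assign +1 per bond to O/N/halogen, −1 per bond to H or an electropositive element, and 0 per bond to carbon.
C4 has one bond to C (0), a double bond to C (2×0 = 0), one bond to I (+1).
Oxidation state = 0 + 0 + 1 = +1.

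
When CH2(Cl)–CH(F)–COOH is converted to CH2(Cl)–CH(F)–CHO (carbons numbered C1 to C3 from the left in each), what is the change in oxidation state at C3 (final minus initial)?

-2

Before: C3 has 1 bond to C, 3 bonds to O → oxidation state +3.
After: C3 has 1 bond to C, 1 bond to H, 2 bonds to O → oxidation state +1.
Δ = +1 − (+3) = -2, so this is a reduction at C3.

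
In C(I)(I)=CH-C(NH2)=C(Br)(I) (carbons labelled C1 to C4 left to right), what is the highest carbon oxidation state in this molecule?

+2

Tallying each carbon's bonds:
C1: 2C, 2I → 0 + 2 = +2
C2: 3C, 1H → 0 − 1 = -1
C3: 3C, 1N → 0 + 1 = +1
C4: 2C, 1Br, 1I → 0 + 1 + 1 = +2
The highest value is +2.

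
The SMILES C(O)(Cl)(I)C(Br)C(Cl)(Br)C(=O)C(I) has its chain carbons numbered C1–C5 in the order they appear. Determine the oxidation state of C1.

Bonds to more-electronegative neighbours contribute +1 each, bonds to H or metals contribute −1 each, and C–C bonds contribute 0.
C1 has one bond to C (0), one bond to O (+1), one bond to Cl (+1), one bond to I (+1).
Oxidation state = 0 + 1 + 1 + 1 = +3.

+3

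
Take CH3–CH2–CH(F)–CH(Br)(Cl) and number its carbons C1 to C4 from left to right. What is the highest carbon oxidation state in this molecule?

Count +1 for every bond to an atom more electronegative than carbon and −1 for every bond to one less electronegative; C–C bonds are 0. Tallying each carbon:
C1: 1C, 3H → 0 − 3 = -3
C2: 2C, 2H → 0 − 2 = -2
C3: 2C, 1H, 1F → 0 − 1 + 1 = 0
C4: 1C, 1H, 1Cl, 1Br → 0 − 1 + 1 + 1 = +1
The highest value is +1.

+1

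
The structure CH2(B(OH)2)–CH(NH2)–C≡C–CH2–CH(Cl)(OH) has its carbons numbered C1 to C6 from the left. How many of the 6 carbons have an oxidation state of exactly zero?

Assign +1 per bond to O/N/halogen, −1 per bond to H or an electropositive element, and 0 per bond to carbon. Tallying each carbon:
C1: 1C, 2H, 1B → 0 − 2 − 1 = -3
C2: 2C, 1H, 1N → 0 − 1 + 1 = 0
C3: 4C → 0 = 0
C4: 4C → 0 = 0
C5: 2C, 2H → 0 − 2 = -2
C6: 1C, 1H, 1O, 1Cl → 0 − 1 + 1 + 1 = +1
3 carbons (C2, C3, C4) meet the condition.

3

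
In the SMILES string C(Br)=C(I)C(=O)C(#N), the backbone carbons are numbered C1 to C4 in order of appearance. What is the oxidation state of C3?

+2

C3 has one bond to C (0), one bond to C (0), a double bond to O (2×+1 = +2).
Oxidation state = 0 + 0 + 2 = +2.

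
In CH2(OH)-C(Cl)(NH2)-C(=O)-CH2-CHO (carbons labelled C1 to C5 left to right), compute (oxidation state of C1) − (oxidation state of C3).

C1: 1C, 2H, 1O → 0 − 2 + 1 = -1
C3: 2C, 2O → 0 + 2 = +2
Difference: -1 − (+2) = -3.

-3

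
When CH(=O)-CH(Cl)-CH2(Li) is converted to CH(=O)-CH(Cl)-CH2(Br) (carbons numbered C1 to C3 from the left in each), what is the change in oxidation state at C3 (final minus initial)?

+2

Before: C3 has 1 bond to C, 2 bonds to H, 1 bond to Li → oxidation state -3.
After: C3 has 1 bond to C, 2 bonds to H, 1 bond to Br → oxidation state -1.
Δ = -1 − (-3) = +2, so this is an oxidation at C3.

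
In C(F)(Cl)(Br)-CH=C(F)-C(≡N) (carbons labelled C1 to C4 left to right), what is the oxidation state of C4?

C4 has one bond to C (0), a triple bond to N (3×+1 = +3).
Oxidation state = 0 + 3 = +3.

+3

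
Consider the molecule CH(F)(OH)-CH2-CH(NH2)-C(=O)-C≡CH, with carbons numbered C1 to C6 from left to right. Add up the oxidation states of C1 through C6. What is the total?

Each bond to a more electronegative atom (O, N, halogen) counts +1, each bond to a less electronegative atom (H, metal, B, Si) counts −1, and each C–C bond counts 0. Tallying each carbon:
C1: 1C, 1H, 1O, 1F → 0 − 1 + 1 + 1 = +1
C2: 2C, 2H → 0 − 2 = -2
C3: 2C, 1H, 1N → 0 − 1 + 1 = 0
C4: 2C, 2O → 0 + 2 = +2
C5: 4C → 0 = 0
C6: 3C, 1H → 0 − 1 = -1
Sum = +1 − 2 + 0 + 2 + 0 − 1 = 0.

0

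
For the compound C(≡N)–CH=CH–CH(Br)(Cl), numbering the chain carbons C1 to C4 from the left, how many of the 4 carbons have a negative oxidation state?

2

Tallying each carbon's bonds:
C1: 1C, 3N → 0 + 3 = +3
C2: 3C, 1H → 0 − 1 = -1
C3: 3C, 1H → 0 − 1 = -1
C4: 1C, 1H, 1Cl, 1Br → 0 − 1 + 1 + 1 = +1
2 carbons (C2, C3) meet the condition.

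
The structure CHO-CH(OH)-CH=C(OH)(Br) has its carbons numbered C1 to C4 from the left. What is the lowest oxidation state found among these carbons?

-1

Each bond to a more electronegative atom (O, N, halogen) counts +1, each bond to a less electronegative atom (H, metal, B, Si) counts −1, and each C–C bond counts 0. Tallying each carbon:
C1: 1C, 1H, 2O → 0 − 1 + 2 = +1
C2: 2C, 1H, 1O → 0 − 1 + 1 = 0
C3: 3C, 1H → 0 − 1 = -1
C4: 2C, 1O, 1Br → 0 + 1 + 1 = +2
The lowest value is -1.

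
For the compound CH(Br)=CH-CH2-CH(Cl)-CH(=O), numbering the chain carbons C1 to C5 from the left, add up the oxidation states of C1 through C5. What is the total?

Each bond to a more electronegative atom (O, N, halogen) counts +1, each bond to a less electronegative atom (H, metal, B, Si) counts −1, and each C–C bond counts 0. Tallying each carbon:
C1: 2C, 1H, 1Br → 0 − 1 + 1 = 0
C2: 3C, 1H → 0 − 1 = -1
C3: 2C, 2H → 0 − 2 = -2
C4: 2C, 1H, 1Cl → 0 − 1 + 1 = 0
C5: 1C, 1H, 2O → 0 − 1 + 2 = +1
Sum = 0 − 1 − 2 + 0 + 1 = -2.

-2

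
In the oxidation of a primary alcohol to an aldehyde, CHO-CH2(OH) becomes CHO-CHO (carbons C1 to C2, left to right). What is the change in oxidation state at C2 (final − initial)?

+2

Before: C2 has 1 bond to C, 2 bonds to H, 1 bond to O → oxidation state -1.
After: C2 has 1 bond to C, 1 bond to H, 2 bonds to O → oxidation state +1.
Δ = +1 − (-1) = +2, so this is an oxidation at C2.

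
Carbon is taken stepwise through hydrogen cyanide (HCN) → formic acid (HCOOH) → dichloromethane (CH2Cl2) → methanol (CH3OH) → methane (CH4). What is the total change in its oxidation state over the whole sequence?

Carbon oxidation states along the series — hydrogen cyanide: +2, formic acid: +2, dichloromethane: 0, methanol: -2, methane: -4.
Net change = -4 − (+2) = -6.

-6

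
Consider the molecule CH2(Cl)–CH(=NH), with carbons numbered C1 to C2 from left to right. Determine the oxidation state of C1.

Assign +1 per bond to O/N/halogen, −1 per bond to H or an electropositive element, and 0 per bond to carbon.
C1 has one bond to C (0), one bond to H (-1), one bond to Cl (+1), one bond to H (-1).
Oxidation state = 0 − 1 + 1 − 1 = -1.

-1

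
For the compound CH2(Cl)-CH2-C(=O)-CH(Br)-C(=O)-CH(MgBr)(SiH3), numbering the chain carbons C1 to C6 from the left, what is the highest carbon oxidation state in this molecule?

+2

Count +1 for every bond to an atom more electronegative than carbon and −1 for every bond to one less electronegative; C–C bonds are 0. Tallying each carbon:
C1: 1C, 2H, 1Cl → 0 − 2 + 1 = -1
C2: 2C, 2H → 0 − 2 = -2
C3: 2C, 2O → 0 + 2 = +2
C4: 2C, 1H, 1Br → 0 − 1 + 1 = 0
C5: 2C, 2O → 0 + 2 = +2
C6: 1C, 1H, 1Mg, 1Si → 0 − 1 − 1 − 1 = -3
The highest value is +2.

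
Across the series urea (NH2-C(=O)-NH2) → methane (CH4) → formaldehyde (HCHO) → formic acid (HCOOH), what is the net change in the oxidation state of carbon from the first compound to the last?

-2

Carbon oxidation states along the series — urea: +4, methane: -4, formaldehyde: 0, formic acid: +2.
Net change = +2 − (+4) = -2.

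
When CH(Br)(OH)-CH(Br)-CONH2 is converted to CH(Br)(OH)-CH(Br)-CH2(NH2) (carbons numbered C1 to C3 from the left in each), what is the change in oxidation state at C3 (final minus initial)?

Before: C3 has 1 bond to C, 2 bonds to O, 1 bond to N → oxidation state +3.
After: C3 has 1 bond to C, 2 bonds to H, 1 bond to N → oxidation state -1.
Δ = -1 − (+3) = -4, so this is a reduction at C3.

-4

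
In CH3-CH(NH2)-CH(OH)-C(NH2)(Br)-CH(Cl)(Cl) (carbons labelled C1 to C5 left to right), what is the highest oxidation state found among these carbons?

Tallying each carbon's bonds:
C1: 1C, 3H → 0 − 3 = -3
C2: 2C, 1H, 1N → 0 − 1 + 1 = 0
C3: 2C, 1H, 1O → 0 − 1 + 1 = 0
C4: 2C, 1N, 1Br → 0 + 1 + 1 = +2
C5: 1C, 1H, 2Cl → 0 − 1 + 2 = +1
The highest value is +2.

+2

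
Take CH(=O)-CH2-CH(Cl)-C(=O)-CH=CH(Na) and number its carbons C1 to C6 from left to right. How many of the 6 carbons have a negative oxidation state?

3

Tallying each carbon's bonds:
C1: 1C, 1H, 2O → 0 − 1 + 2 = +1
C2: 2C, 2H → 0 − 2 = -2
C3: 2C, 1H, 1Cl → 0 − 1 + 1 = 0
C4: 2C, 2O → 0 + 2 = +2
C5: 3C, 1H → 0 − 1 = -1
C6: 2C, 1H, 1Na → 0 − 1 − 1 = -2
3 carbons (C2, C5, C6) meet the condition.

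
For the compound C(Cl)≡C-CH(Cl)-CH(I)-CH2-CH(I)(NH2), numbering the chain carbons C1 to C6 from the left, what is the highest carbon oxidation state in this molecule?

+1

Count +1 for every bond to an atom more electronegative than carbon and −1 for every bond to one less electronegative; C–C bonds are 0. Tallying each carbon:
C1: 3C, 1Cl → 0 + 1 = +1
C2: 4C → 0 = 0
C3: 2C, 1H, 1Cl → 0 − 1 + 1 = 0
C4: 2C, 1H, 1I → 0 − 1 + 1 = 0
C5: 2C, 2H → 0 − 2 = -2
C6: 1C, 1H, 1N, 1I → 0 − 1 + 1 + 1 = +1
The highest value is +1.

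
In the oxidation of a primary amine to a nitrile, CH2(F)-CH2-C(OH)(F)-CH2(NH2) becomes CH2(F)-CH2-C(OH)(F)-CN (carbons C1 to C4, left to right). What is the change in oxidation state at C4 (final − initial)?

+4

Before: C4 has 1 bond to C, 2 bonds to H, 1 bond to N → oxidation state -1.
After: C4 has 1 bond to C, 3 bonds to N → oxidation state +3.
Δ = +3 − (-1) = +4, so this is an oxidation at C4.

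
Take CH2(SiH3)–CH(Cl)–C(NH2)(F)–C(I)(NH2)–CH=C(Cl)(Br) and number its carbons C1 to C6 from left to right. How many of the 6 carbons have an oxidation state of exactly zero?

Bonds to more-electronegative neighbours contribute +1 each, bonds to H or metals contribute −1 each, and C–C bonds contribute 0. Tallying each carbon:
C1: 1C, 2H, 1Si → 0 − 2 − 1 = -3
C2: 2C, 1H, 1Cl → 0 − 1 + 1 = 0
C3: 2C, 1N, 1F → 0 + 1 + 1 = +2
C4: 2C, 1N, 1I → 0 + 1 + 1 = +2
C5: 3C, 1H → 0 − 1 = -1
C6: 2C, 1Cl, 1Br → 0 + 1 + 1 = +2
1 carbon (C2) meets the condition.

1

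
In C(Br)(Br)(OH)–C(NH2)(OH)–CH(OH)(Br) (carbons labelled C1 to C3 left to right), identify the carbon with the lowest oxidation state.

C3

Bonds to more-electronegative neighbours contribute +1 each, bonds to H or metals contribute −1 each, and C–C bonds contribute 0. Tallying each carbon:
C1: 1C, 1O, 2Br → 0 + 1 + 2 = +3
C2: 2C, 1O, 1N → 0 + 1 + 1 = +2
C3: 1C, 1H, 1O, 1Br → 0 − 1 + 1 + 1 = +1
The most reduced carbon is C3 at +1.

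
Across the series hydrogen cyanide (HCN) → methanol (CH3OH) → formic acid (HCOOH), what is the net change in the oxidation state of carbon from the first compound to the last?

Carbon oxidation states along the series — hydrogen cyanide: +2, methanol: -2, formic acid: +2.
Net change = +2 − (+2) = 0.

0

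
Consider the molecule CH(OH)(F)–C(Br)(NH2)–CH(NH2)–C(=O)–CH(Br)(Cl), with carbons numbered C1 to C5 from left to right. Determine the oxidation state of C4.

C4 has one bond to C (0), one bond to C (0), a double bond to O (2×+1 = +2).
Oxidation state = 0 + 0 + 2 = +2.

+2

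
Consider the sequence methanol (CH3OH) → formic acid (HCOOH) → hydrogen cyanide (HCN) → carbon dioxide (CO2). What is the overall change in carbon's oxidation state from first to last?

Carbon oxidation states along the series — methanol: -2, formic acid: +2, hydrogen cyanide: +2, carbon dioxide: +4.
Net change = +4 − (-2) = +6.

+6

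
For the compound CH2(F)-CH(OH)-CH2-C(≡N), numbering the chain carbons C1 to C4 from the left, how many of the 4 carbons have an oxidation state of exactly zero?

Bonds to more-electronegative neighbours contribute +1 each, bonds to H or metals contribute −1 each, and C–C bonds contribute 0. Tallying each carbon:
C1: 1C, 2H, 1F → 0 − 2 + 1 = -1
C2: 2C, 1H, 1O → 0 − 1 + 1 = 0
C3: 2C, 2H → 0 − 2 = -2
C4: 1C, 3N → 0 + 3 = +3
1 carbon (C2) meets the condition.

1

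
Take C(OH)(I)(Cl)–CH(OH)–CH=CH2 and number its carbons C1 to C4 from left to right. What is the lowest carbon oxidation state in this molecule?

-2

Tallying each carbon's bonds:
C1: 1C, 1O, 1Cl, 1I → 0 + 1 + 1 + 1 = +3
C2: 2C, 1H, 1O → 0 − 1 + 1 = 0
C3: 3C, 1H → 0 − 1 = -1
C4: 2C, 2H → 0 − 2 = -2
The lowest value is -2.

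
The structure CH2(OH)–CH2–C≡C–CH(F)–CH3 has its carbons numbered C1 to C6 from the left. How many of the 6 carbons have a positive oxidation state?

0

Bonds to more-electronegative neighbours contribute +1 each, bonds to H or metals contribute −1 each, and C–C bonds contribute 0. Tallying each carbon:
C1: 1C, 2H, 1O → 0 − 2 + 1 = -1
C2: 2C, 2H → 0 − 2 = -2
C3: 4C → 0 = 0
C4: 4C → 0 = 0
C5: 2C, 1H, 1F → 0 − 1 + 1 = 0
C6: 1C, 3H → 0 − 3 = -3
0 carbons meet the condition.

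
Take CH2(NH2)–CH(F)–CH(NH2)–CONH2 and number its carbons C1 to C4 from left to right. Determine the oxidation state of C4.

Assign +1 per bond to O/N/halogen, −1 per bond to H or an electropositive element, and 0 per bond to carbon.
C4 has one bond to C (0), a double bond to O (2×+1 = +2), one bond to N (+1).
Oxidation state = 0 + 2 + 1 = +3.

+3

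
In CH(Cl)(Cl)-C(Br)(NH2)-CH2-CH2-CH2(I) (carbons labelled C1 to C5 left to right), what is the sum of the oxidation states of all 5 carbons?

Count +1 for every bond to an atom more electronegative than carbon and −1 for every bond to one less electronegative; C–C bonds are 0. Tallying each carbon:
C1: 1C, 1H, 2Cl → 0 − 1 + 2 = +1
C2: 2C, 1N, 1Br → 0 + 1 + 1 = +2
C3: 2C, 2H → 0 − 2 = -2
C4: 2C, 2H → 0 − 2 = -2
C5: 1C, 2H, 1I → 0 − 2 + 1 = -1
Sum = +1 + 2 − 2 − 2 − 1 = -2.

-2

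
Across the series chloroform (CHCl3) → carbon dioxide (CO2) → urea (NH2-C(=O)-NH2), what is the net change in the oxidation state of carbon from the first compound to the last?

+2

Carbon oxidation states along the series — chloroform: +2, carbon dioxide: +4, urea: +4.
Net change = +4 − (+2) = +2.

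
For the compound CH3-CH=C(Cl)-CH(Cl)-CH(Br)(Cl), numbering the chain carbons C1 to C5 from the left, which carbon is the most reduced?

Tallying each carbon's bonds:
C1: 1C, 3H → 0 − 3 = -3
C2: 3C, 1H → 0 − 1 = -1
C3: 3C, 1Cl → 0 + 1 = +1
C4: 2C, 1H, 1Cl → 0 − 1 + 1 = 0
C5: 1C, 1H, 1Cl, 1Br → 0 − 1 + 1 + 1 = +1
The most reduced carbon is C1 at -3.

C1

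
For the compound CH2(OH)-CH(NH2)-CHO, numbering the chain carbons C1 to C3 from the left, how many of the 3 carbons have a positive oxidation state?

Tallying each carbon's bonds:
C1: 1C, 2H, 1O → 0 − 2 + 1 = -1
C2: 2C, 1H, 1N → 0 − 1 + 1 = 0
C3: 1C, 1H, 2O → 0 − 1 + 2 = +1
1 carbon (C3) meets the condition.

1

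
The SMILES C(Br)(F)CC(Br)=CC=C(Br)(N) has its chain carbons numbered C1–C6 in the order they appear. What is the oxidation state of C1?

Assign +1 per bond to O/N/halogen, −1 per bond to H or an electropositive element, and 0 per bond to carbon.
C1 has one bond to C (0), one bond to Br (+1), one bond to F (+1), one bond to H (-1).
Oxidation state = 0 + 1 + 1 − 1 = +1.

+1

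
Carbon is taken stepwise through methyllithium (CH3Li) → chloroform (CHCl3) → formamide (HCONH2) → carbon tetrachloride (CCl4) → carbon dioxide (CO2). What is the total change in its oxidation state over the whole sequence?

+8

Carbon oxidation states along the series — methyllithium: -4, chloroform: +2, formamide: +2, carbon tetrachloride: +4, carbon dioxide: +4.
Net change = +4 − (-4) = +8.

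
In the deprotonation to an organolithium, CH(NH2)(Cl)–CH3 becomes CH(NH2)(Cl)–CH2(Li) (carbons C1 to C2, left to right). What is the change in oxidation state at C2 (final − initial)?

0

Before: C2 has 1 bond to C, 3 bonds to H → oxidation state -3.
After: C2 has 1 bond to C, 2 bonds to H, 1 bond to Li → oxidation state -3.
Δ = -3 − (-3) = 0, so no net redox change at C2.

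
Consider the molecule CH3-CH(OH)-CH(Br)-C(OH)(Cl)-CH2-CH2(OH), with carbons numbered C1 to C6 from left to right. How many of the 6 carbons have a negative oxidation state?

3

Tallying each carbon's bonds:
C1: 1C, 3H → 0 − 3 = -3
C2: 2C, 1H, 1O → 0 − 1 + 1 = 0
C3: 2C, 1H, 1Br → 0 − 1 + 1 = 0
C4: 2C, 1O, 1Cl → 0 + 1 + 1 = +2
C5: 2C, 2H → 0 − 2 = -2
C6: 1C, 2H, 1O → 0 − 2 + 1 = -1
3 carbons (C1, C5, C6) meet the condition.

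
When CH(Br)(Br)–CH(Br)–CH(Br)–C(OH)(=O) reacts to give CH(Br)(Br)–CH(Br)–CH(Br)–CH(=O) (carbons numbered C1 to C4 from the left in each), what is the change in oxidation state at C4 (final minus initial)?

-2

Before: C4 has 1 bond to C, 3 bonds to O → oxidation state +3.
After: C4 has 1 bond to C, 1 bond to H, 2 bonds to O → oxidation state +1.
Δ = +1 − (+3) = -2, so this is a reduction at C4.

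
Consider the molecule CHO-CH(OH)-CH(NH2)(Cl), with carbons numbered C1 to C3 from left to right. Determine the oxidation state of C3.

Bonds to more-electronegative neighbours contribute +1 each, bonds to H or metals contribute −1 each, and C–C bonds contribute 0.
C3 has one bond to C (0), one bond to N (+1), one bond to H (-1), one bond to Cl (+1).
Oxidation state = 0 + 1 − 1 + 1 = +1.

+1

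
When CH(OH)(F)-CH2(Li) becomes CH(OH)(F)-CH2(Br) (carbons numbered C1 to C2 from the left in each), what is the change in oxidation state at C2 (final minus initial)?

+2

Before: C2 has 1 bond to C, 2 bonds to H, 1 bond to Li → oxidation state -3.
After: C2 has 1 bond to C, 2 bonds to H, 1 bond to Br → oxidation state -1.
Δ = -1 − (-3) = +2, so this is an oxidation at C2.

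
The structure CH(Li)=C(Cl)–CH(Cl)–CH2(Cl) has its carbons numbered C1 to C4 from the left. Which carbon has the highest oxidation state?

Count +1 for every bond to an atom more electronegative than carbon and −1 for every bond to one less electronegative; C–C bonds are 0. Tallying each carbon:
C1: 2C, 1H, 1Li → 0 − 1 − 1 = -2
C2: 3C, 1Cl → 0 + 1 = +1
C3: 2C, 1H, 1Cl → 0 − 1 + 1 = 0
C4: 1C, 2H, 1Cl → 0 − 2 + 1 = -1
The most oxidised carbon is C2 at +1.

C2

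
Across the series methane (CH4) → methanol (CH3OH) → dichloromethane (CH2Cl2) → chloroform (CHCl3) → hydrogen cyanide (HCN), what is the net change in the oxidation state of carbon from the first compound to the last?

+6

Carbon oxidation states along the series — methane: -4, methanol: -2, dichloromethane: 0, chloroform: +2, hydrogen cyanide: +2.
Net change = +2 − (-4) = +6.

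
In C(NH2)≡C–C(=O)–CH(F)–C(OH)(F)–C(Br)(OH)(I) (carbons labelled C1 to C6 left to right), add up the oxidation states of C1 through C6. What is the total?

Each bond to a more electronegative atom (O, N, halogen) counts +1, each bond to a less electronegative atom (H, metal, B, Si) counts −1, and each C–C bond counts 0. Tallying each carbon:
C1: 3C, 1N → 0 + 1 = +1
C2: 4C → 0 = 0
C3: 2C, 2O → 0 + 2 = +2
C4: 2C, 1H, 1F → 0 − 1 + 1 = 0
C5: 2C, 1O, 1F → 0 + 1 + 1 = +2
C6: 1C, 1O, 1Br, 1I → 0 + 1 + 1 + 1 = +3
Sum = +1 + 0 + 2 + 0 + 2 + 3 = +8.

+8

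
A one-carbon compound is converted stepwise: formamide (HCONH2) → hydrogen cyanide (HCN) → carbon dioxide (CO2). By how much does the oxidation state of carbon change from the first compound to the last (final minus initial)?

+2

Carbon oxidation states along the series — formamide: +2, hydrogen cyanide: +2, carbon dioxide: +4.
Net change = +4 − (+2) = +2.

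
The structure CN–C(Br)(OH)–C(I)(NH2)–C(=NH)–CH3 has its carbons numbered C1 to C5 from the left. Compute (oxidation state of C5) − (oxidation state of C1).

C5: 1C, 3H → 0 − 3 = -3
C1: 1C, 3N → 0 + 3 = +3
Difference: -3 − (+3) = -6.

-6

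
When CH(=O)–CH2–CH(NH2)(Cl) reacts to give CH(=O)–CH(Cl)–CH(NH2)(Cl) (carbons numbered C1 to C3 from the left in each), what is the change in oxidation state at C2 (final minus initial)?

+2

Before: C2 has 2 bonds to C, 2 bonds to H → oxidation state -2.
After: C2 has 2 bonds to C, 1 bond to H, 1 bond to Cl → oxidation state 0.
Δ = 0 − (-2) = +2, so this is an oxidation at C2.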